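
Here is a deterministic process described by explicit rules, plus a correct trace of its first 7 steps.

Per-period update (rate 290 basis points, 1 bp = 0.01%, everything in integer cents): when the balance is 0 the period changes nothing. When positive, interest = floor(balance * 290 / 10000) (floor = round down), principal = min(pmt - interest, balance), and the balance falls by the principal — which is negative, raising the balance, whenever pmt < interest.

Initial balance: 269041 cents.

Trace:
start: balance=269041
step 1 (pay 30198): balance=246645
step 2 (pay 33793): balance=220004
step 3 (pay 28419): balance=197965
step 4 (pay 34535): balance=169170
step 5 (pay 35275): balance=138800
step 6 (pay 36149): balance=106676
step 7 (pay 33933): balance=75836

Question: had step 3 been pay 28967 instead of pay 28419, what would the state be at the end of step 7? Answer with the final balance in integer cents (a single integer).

(re-executing from step 3 with the substitution; state before step 3: balance=220004)
step 3 (pay 28967): balance=197417
step 4 (pay 34535): balance=168607
step 5 (pay 35275): balance=138221
step 6 (pay 36149): balance=106080
step 7 (pay 33933): balance=75223

75223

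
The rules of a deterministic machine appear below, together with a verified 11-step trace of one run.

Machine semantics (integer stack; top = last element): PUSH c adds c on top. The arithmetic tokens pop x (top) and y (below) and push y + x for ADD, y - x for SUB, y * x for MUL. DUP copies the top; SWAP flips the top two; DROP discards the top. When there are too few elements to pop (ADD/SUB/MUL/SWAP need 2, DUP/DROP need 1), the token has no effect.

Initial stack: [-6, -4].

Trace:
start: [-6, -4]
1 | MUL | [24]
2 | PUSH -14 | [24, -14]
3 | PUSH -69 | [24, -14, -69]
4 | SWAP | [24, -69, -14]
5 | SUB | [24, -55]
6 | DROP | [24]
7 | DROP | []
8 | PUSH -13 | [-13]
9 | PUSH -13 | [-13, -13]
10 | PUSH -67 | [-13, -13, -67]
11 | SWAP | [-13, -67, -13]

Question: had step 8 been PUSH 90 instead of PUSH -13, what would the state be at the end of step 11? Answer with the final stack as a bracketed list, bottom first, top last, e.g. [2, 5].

(re-executing from step 8 with the substitution; state before step 8: [])
8 | PUSH 90 | [90]
9 | PUSH -13 | [90, -13]
10 | PUSH -67 | [90, -13, -67]
11 | SWAP | [90, -67, -13]

[90, -67, -13]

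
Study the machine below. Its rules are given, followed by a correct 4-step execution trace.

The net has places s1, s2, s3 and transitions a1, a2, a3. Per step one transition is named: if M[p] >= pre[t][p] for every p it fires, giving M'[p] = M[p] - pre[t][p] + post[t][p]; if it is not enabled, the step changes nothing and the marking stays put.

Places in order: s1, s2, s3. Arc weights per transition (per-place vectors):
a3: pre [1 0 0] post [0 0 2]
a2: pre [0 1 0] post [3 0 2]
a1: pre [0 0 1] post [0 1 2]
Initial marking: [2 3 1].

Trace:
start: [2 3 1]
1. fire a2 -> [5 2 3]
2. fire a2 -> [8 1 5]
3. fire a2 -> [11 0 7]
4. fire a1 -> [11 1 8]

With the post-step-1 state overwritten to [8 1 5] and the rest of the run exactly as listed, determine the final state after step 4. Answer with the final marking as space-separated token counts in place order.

11 1 8

state after step 1 := [8 1 5]
2. fire a2 -> [11 0 7]
3. fire a2 -> [11 0 7]
4. fire a1 -> [11 1 8]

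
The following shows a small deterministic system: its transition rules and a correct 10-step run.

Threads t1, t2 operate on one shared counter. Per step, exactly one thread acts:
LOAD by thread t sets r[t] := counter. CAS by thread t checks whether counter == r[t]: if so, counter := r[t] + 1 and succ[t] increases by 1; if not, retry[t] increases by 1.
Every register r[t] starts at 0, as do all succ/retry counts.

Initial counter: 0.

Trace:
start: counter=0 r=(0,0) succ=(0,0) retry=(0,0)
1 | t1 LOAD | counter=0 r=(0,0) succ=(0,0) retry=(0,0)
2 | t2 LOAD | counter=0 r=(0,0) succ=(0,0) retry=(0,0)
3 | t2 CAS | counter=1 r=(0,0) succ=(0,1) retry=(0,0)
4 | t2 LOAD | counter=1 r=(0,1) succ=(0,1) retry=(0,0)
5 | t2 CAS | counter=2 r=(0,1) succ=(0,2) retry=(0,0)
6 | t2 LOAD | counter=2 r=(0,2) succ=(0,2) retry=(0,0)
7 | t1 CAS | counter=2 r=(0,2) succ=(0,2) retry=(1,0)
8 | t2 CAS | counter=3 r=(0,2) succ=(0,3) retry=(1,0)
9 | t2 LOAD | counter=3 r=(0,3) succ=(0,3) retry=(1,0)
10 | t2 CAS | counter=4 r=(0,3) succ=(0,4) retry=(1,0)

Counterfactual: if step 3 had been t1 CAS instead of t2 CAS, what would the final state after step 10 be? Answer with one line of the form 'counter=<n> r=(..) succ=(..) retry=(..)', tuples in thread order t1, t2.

(re-executing from step 3 with the substitution; state before step 3: counter=0 r=(0,0) succ=(0,0) retry=(0,0))
3 | t1 CAS | counter=1 r=(0,0) succ=(1,0) retry=(0,0)
4 | t2 LOAD | counter=1 r=(0,1) succ=(1,0) retry=(0,0)
5 | t2 CAS | counter=2 r=(0,1) succ=(1,1) retry=(0,0)
6 | t2 LOAD | counter=2 r=(0,2) succ=(1,1) retry=(0,0)
7 | t1 CAS | counter=2 r=(0,2) succ=(1,1) retry=(1,0)
8 | t2 CAS | counter=3 r=(0,2) succ=(1,2) retry=(1,0)
9 | t2 LOAD | counter=3 r=(0,3) succ=(1,2) retry=(1,0)
10 | t2 CAS | counter=4 r=(0,3) succ=(1,3) retry=(1,0)

counter=4 r=(0,3) succ=(1,3) retry=(1,0)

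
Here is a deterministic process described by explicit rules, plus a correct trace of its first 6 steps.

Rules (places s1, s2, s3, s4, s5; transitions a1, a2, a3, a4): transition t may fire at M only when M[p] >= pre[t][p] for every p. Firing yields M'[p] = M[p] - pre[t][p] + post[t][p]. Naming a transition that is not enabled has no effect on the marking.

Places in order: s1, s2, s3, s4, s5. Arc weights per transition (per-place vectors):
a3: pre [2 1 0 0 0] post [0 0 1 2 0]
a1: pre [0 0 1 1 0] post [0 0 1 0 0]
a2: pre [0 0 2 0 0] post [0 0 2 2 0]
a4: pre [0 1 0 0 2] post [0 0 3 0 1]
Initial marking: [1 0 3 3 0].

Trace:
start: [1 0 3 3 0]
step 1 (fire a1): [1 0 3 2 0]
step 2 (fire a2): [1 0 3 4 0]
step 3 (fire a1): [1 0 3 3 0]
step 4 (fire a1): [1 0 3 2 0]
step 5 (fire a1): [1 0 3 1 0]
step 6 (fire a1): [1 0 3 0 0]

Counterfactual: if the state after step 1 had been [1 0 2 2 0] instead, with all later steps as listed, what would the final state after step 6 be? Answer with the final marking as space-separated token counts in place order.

1 0 2 0 0

state after step 1 := [1 0 2 2 0]
step 2 (fire a2): [1 0 2 4 0]
step 3 (fire a1): [1 0 2 3 0]
step 4 (fire a1): [1 0 2 2 0]
step 5 (fire a1): [1 0 2 1 0]
step 6 (fire a1): [1 0 2 0 0]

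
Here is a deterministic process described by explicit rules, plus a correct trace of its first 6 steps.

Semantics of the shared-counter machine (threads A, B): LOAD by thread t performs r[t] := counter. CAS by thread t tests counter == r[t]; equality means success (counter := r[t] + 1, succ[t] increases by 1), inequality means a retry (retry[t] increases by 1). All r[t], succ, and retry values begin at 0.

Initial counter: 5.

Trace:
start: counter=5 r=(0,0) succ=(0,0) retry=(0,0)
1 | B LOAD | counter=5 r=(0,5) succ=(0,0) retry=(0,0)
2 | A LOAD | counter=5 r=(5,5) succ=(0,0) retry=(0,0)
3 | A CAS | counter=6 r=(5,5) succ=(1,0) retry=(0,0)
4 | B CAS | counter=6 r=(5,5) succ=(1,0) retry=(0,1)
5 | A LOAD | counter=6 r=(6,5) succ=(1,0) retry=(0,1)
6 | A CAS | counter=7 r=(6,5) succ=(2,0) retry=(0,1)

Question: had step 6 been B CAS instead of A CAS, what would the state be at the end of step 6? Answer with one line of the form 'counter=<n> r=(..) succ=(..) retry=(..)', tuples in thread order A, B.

counter=6 r=(6,5) succ=(1,0) retry=(0,2)

(re-executing from step 6 with the substitution; state before step 6: counter=6 r=(6,5) succ=(1,0) retry=(0,1))
6 | B CAS | counter=6 r=(6,5) succ=(1,0) retry=(0,2)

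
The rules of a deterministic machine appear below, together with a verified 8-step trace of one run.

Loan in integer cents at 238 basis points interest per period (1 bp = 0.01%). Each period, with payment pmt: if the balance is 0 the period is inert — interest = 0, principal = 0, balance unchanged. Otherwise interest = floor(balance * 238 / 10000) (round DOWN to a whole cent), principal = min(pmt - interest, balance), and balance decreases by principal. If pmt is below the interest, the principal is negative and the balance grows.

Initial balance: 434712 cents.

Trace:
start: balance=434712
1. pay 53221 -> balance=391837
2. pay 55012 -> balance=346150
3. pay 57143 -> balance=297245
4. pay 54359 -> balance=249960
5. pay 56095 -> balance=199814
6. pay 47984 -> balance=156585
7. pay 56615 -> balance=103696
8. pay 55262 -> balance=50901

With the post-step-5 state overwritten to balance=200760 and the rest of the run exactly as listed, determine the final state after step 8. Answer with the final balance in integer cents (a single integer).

state after step 5 := balance=200760
6. pay 47984 -> balance=157554
7. pay 56615 -> balance=104688
8. pay 55262 -> balance=51917

51917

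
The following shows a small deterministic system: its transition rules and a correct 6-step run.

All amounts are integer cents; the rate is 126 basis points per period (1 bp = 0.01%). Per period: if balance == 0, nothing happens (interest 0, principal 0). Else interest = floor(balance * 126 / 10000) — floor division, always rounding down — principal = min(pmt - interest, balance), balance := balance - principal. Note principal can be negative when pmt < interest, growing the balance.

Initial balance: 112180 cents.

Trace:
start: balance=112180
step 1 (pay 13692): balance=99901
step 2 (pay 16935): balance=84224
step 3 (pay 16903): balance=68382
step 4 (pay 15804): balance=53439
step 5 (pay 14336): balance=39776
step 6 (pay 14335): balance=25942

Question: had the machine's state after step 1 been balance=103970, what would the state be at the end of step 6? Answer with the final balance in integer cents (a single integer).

30275

state after step 1 := balance=103970
step 2 (pay 16935): balance=88345
step 3 (pay 16903): balance=72555
step 4 (pay 15804): balance=57665
step 5 (pay 14336): balance=44055
step 6 (pay 14335): balance=30275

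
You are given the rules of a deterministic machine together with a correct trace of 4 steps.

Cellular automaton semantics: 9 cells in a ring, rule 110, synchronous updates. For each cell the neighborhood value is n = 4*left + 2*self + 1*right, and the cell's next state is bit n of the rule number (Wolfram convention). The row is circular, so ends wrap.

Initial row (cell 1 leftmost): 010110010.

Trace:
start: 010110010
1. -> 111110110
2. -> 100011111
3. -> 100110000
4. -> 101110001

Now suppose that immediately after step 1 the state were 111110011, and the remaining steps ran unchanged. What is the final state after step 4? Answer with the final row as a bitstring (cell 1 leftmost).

state after step 1 := 111110011
2. -> 000010110
3. -> 000111110
4. -> 001100010

001100010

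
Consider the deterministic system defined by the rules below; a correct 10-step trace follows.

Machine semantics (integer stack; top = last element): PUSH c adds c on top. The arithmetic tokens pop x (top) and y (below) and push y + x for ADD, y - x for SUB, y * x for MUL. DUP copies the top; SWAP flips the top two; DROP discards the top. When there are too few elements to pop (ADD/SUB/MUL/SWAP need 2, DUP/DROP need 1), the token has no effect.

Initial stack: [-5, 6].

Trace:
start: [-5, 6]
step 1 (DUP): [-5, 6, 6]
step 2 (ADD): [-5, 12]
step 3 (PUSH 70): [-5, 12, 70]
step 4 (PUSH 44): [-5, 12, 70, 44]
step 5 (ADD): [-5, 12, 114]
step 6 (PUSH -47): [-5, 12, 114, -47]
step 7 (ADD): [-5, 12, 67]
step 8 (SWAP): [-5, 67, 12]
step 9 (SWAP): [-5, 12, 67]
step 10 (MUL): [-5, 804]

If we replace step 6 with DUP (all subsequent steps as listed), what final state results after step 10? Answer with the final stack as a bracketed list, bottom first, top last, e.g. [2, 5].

[-5, 2736]

(re-executing from step 6 with the substitution; state before step 6: [-5, 12, 114])
step 6 (DUP): [-5, 12, 114, 114]
step 7 (ADD): [-5, 12, 228]
step 8 (SWAP): [-5, 228, 12]
step 9 (SWAP): [-5, 12, 228]
step 10 (MUL): [-5, 2736]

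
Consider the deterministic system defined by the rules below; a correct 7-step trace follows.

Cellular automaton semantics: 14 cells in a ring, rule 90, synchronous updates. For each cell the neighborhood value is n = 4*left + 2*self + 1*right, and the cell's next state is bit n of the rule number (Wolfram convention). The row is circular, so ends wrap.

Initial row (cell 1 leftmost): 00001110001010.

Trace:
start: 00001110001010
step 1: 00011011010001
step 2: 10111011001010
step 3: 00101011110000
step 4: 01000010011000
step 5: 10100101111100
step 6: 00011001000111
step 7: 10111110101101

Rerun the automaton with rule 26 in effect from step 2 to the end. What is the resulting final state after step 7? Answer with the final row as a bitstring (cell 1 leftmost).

(re-executing steps 2..7 under rule 26; state before step 2: 00011011010001)
step 2: 10110010001010
step 3: 00101101010000
step 4: 01001000001000
step 5: 10110100010100
step 6: 00100010100011
step 7: 11010100010110

11010100010110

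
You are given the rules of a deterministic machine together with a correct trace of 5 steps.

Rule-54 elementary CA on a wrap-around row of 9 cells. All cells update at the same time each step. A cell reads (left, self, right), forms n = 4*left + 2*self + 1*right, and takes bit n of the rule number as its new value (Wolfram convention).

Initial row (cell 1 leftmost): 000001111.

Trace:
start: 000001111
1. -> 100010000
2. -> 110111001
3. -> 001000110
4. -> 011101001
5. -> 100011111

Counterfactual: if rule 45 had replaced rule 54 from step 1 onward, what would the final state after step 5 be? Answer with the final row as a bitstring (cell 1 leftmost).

(re-executing steps 1..5 under rule 45; state before step 1: 000001111)
1. -> 011101000
2. -> 010011011
3. -> 110010110
4. -> 100011101
5. -> 001010011

001010011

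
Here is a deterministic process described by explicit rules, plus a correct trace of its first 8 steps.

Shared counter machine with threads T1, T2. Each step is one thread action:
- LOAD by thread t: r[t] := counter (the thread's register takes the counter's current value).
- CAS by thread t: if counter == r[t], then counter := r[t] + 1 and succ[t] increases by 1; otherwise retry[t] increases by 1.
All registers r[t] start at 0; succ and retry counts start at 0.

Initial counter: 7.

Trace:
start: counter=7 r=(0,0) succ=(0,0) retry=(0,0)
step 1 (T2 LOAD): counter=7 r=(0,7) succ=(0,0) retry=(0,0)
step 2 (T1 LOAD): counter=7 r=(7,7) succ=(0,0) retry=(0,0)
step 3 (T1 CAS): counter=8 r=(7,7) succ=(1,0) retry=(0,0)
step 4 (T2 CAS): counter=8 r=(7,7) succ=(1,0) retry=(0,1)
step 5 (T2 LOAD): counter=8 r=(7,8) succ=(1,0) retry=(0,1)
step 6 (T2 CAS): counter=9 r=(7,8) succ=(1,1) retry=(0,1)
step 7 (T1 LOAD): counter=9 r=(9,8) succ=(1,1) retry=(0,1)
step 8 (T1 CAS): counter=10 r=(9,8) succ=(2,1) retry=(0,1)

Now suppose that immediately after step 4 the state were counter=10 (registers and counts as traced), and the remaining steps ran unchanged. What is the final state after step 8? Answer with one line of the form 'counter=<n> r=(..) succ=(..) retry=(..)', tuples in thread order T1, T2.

counter=12 r=(11,10) succ=(2,1) retry=(0,1)

state after step 4 := counter=10 r=(7,7) succ=(1,0) retry=(0,1)
step 5 (T2 LOAD): counter=10 r=(7,10) succ=(1,0) retry=(0,1)
step 6 (T2 CAS): counter=11 r=(7,10) succ=(1,1) retry=(0,1)
step 7 (T1 LOAD): counter=11 r=(11,10) succ=(1,1) retry=(0,1)
step 8 (T1 CAS): counter=12 r=(11,10) succ=(2,1) retry=(0,1)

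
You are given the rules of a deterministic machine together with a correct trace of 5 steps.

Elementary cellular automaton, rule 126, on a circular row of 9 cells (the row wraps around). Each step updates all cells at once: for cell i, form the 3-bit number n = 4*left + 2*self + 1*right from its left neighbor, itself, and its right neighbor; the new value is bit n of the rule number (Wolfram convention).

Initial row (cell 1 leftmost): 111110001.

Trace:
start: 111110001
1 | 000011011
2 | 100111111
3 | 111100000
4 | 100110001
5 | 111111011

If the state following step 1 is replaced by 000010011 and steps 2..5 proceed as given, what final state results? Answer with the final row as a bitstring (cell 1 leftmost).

state after step 1 := 000010011
2 | 100111111
3 | 111100000
4 | 100110001
5 | 111111011

111111011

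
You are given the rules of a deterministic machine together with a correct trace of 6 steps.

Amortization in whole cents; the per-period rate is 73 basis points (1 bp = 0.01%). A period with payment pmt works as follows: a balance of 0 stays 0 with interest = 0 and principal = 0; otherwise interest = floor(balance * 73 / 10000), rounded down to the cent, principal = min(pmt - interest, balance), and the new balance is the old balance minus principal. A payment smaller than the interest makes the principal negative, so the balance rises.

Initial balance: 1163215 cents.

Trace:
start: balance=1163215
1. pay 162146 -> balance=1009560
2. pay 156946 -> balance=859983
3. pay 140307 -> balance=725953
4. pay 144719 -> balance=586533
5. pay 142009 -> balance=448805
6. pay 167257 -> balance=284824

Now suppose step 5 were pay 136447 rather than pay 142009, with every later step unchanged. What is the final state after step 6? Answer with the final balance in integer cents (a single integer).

(re-executing from step 5 with the substitution; state before step 5: balance=586533)
5. pay 136447 -> balance=454367
6. pay 167257 -> balance=290426

290426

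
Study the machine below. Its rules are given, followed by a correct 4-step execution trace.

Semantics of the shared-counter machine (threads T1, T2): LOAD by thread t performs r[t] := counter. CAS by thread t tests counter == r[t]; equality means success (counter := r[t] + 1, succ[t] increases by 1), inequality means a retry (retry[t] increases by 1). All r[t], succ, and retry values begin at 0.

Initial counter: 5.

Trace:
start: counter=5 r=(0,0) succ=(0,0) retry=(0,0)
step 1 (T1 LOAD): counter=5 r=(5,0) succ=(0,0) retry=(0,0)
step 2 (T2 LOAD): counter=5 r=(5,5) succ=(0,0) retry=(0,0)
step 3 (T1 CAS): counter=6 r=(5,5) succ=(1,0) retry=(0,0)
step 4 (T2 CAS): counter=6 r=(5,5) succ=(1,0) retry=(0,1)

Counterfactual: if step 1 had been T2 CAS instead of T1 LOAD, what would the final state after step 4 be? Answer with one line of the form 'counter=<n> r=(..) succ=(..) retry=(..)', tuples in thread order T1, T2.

(re-executing from step 1 with the substitution; state before step 1: counter=5 r=(0,0) succ=(0,0) retry=(0,0))
step 1 (T2 CAS): counter=5 r=(0,0) succ=(0,0) retry=(0,1)
step 2 (T2 LOAD): counter=5 r=(0,5) succ=(0,0) retry=(0,1)
step 3 (T1 CAS): counter=5 r=(0,5) succ=(0,0) retry=(1,1)
step 4 (T2 CAS): counter=6 r=(0,5) succ=(0,1) retry=(1,1)

counter=6 r=(0,5) succ=(0,1) retry=(1,1)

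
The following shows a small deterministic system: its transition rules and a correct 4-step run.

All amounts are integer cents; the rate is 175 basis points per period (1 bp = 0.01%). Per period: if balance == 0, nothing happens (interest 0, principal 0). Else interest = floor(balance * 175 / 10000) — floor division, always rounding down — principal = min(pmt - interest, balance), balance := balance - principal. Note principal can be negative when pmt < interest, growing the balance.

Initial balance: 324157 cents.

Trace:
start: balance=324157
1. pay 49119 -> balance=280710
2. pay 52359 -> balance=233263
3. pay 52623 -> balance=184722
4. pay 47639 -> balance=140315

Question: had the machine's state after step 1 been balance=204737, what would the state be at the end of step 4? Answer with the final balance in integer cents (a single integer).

state after step 1 := balance=204737
2. pay 52359 -> balance=155960
3. pay 52623 -> balance=106066
4. pay 47639 -> balance=60283

60283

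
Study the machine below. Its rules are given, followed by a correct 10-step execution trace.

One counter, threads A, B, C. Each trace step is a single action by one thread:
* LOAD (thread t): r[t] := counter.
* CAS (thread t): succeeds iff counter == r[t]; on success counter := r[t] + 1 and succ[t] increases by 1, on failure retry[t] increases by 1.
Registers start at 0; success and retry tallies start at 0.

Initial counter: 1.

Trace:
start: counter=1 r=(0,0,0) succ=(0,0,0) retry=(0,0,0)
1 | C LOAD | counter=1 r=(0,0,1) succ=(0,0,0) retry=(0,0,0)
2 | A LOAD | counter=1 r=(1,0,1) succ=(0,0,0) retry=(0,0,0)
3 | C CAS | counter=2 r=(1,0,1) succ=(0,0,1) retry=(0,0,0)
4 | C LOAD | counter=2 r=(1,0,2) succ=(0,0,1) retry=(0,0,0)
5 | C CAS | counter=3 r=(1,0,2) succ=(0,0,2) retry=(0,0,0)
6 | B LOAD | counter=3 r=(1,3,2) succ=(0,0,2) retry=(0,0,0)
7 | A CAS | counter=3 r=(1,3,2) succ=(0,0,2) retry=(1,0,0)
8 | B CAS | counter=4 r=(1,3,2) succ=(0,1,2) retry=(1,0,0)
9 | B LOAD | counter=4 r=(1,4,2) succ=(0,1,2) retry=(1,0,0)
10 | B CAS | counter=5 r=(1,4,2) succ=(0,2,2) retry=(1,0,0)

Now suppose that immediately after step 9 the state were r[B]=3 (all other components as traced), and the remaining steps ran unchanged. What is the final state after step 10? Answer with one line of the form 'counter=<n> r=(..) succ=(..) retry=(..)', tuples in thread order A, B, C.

state after step 9 := counter=4 r=(1,3,2) succ=(0,1,2) retry=(1,0,0)
10 | B CAS | counter=4 r=(1,3,2) succ=(0,1,2) retry=(1,1,0)

counter=4 r=(1,3,2) succ=(0,1,2) retry=(1,1,0)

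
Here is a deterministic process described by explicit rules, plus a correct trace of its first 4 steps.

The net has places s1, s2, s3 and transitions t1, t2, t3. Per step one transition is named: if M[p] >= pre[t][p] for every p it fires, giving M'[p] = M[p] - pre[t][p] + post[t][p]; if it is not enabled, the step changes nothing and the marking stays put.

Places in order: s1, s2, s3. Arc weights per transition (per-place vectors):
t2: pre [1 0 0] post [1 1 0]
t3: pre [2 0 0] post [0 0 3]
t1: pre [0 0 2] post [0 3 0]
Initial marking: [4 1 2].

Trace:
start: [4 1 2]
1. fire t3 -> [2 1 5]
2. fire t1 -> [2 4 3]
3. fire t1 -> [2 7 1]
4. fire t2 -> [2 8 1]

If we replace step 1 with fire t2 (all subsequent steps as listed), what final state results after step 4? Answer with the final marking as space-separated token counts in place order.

4 6 0

(re-executing from step 1 with the substitution; state before step 1: [4 1 2])
1. fire t2 -> [4 2 2]
2. fire t1 -> [4 5 0]
3. fire t1 -> [4 5 0]
4. fire t2 -> [4 6 0]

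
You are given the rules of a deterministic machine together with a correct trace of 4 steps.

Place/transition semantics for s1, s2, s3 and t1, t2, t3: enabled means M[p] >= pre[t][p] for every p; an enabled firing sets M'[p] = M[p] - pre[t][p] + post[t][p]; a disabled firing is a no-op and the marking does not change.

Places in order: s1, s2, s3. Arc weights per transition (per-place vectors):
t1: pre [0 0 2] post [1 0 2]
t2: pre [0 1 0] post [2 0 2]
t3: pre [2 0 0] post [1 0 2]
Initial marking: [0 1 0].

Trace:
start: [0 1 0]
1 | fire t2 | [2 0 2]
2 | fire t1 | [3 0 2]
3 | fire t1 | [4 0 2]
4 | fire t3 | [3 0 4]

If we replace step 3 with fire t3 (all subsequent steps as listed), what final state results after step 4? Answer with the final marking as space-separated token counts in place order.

1 0 6

(re-executing from step 3 with the substitution; state before step 3: [3 0 2])
3 | fire t3 | [2 0 4]
4 | fire t3 | [1 0 6]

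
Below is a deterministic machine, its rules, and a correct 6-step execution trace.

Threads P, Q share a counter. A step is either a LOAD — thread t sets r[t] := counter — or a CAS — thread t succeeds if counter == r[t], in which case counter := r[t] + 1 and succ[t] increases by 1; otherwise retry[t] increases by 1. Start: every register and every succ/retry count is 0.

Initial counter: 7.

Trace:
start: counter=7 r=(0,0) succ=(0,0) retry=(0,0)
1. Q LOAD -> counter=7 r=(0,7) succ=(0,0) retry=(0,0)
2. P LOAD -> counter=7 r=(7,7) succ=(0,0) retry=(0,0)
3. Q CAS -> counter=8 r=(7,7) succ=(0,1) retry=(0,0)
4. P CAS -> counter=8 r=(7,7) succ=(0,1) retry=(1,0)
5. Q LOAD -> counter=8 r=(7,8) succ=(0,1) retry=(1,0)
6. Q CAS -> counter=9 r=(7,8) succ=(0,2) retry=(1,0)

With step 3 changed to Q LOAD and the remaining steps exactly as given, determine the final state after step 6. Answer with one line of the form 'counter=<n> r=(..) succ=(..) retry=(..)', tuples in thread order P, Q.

counter=9 r=(7,8) succ=(1,1) retry=(0,0)

(re-executing from step 3 with the substitution; state before step 3: counter=7 r=(7,7) succ=(0,0) retry=(0,0))
3. Q LOAD -> counter=7 r=(7,7) succ=(0,0) retry=(0,0)
4. P CAS -> counter=8 r=(7,7) succ=(1,0) retry=(0,0)
5. Q LOAD -> counter=8 r=(7,8) succ=(1,0) retry=(0,0)
6. Q CAS -> counter=9 r=(7,8) succ=(1,1) retry=(0,0)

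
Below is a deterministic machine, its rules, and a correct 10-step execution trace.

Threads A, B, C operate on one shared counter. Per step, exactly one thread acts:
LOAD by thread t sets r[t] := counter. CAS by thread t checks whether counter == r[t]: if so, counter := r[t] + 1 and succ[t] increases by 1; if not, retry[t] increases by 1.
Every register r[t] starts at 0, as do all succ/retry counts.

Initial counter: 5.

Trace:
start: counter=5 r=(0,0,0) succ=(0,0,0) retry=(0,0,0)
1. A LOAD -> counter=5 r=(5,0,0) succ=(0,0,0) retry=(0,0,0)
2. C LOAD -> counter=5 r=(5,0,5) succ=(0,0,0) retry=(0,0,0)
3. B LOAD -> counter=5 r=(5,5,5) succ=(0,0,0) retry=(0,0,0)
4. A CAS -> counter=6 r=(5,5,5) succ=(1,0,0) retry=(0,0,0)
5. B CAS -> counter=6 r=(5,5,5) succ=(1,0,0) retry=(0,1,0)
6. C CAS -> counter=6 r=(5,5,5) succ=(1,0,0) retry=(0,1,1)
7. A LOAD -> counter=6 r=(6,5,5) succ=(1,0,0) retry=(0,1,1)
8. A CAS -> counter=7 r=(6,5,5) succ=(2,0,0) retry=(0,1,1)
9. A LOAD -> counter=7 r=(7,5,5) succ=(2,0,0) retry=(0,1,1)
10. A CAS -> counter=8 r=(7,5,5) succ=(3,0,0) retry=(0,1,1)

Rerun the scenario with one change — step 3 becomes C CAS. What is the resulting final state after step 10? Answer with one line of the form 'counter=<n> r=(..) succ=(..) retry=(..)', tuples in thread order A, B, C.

(re-executing from step 3 with the substitution; state before step 3: counter=5 r=(5,0,5) succ=(0,0,0) retry=(0,0,0))
3. C CAS -> counter=6 r=(5,0,5) succ=(0,0,1) retry=(0,0,0)
4. A CAS -> counter=6 r=(5,0,5) succ=(0,0,1) retry=(1,0,0)
5. B CAS -> counter=6 r=(5,0,5) succ=(0,0,1) retry=(1,1,0)
6. C CAS -> counter=6 r=(5,0,5) succ=(0,0,1) retry=(1,1,1)
7. A LOAD -> counter=6 r=(6,0,5) succ=(0,0,1) retry=(1,1,1)
8. A CAS -> counter=7 r=(6,0,5) succ=(1,0,1) retry=(1,1,1)
9. A LOAD -> counter=7 r=(7,0,5) succ=(1,0,1) retry=(1,1,1)
10. A CAS -> counter=8 r=(7,0,5) succ=(2,0,1) retry=(1,1,1)

counter=8 r=(7,0,5) succ=(2,0,1) retry=(1,1,1)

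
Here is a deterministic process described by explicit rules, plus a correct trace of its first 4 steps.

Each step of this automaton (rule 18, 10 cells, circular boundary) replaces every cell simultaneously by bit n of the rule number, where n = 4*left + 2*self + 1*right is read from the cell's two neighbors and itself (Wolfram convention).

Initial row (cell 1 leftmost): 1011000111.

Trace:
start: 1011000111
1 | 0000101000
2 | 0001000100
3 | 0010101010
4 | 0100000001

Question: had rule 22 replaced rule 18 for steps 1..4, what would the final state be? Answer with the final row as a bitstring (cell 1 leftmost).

(re-executing steps 1..4 under rule 22; state before step 1: 1011000111)
1 | 0000101000
2 | 0001101100
3 | 0010000010
4 | 0111000111

0111000111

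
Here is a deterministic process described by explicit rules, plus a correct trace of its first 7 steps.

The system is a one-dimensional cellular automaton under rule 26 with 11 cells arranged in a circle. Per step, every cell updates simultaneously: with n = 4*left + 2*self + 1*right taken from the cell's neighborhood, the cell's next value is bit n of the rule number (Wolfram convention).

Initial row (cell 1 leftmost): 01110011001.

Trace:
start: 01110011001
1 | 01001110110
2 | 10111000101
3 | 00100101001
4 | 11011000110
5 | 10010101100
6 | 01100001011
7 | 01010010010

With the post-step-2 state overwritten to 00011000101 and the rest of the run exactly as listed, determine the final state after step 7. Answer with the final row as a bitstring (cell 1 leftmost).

state after step 2 := 00011000101
3 | 10110101000
4 | 00100000101
5 | 11010001000
6 | 10001010101
7 | 01010000001

01010000001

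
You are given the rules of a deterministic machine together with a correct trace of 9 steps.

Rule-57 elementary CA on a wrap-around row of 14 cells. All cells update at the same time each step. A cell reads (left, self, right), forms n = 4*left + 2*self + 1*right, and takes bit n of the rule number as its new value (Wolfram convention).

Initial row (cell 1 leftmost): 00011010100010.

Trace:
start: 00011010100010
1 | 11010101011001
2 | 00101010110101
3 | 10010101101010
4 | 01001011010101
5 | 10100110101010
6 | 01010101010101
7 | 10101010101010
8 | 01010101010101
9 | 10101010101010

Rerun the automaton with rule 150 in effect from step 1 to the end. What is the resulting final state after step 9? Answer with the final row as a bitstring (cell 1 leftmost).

(re-executing steps 1..9 under rule 150; state before step 1: 00011010100010)
1 | 00100010110111
2 | 11110110000010
3 | 01100001000110
4 | 10010011101001
5 | 01111101001110
6 | 10111001110101
7 | 00010110100100
8 | 00110000111110
9 | 01001001011101

01001001011101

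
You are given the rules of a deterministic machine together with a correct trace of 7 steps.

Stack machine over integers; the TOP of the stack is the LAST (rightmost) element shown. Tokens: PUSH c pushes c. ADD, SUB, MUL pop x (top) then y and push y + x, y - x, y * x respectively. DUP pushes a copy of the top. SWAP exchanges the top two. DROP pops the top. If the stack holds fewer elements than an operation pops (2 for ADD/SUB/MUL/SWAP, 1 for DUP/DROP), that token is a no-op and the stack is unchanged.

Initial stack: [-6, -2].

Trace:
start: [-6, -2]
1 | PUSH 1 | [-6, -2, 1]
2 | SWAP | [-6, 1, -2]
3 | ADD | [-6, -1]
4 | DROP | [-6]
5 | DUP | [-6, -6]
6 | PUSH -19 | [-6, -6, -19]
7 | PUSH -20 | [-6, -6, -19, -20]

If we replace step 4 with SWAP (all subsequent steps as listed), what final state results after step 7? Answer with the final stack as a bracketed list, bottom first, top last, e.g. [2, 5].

[-1, -6, -6, -19, -20]

(re-executing from step 4 with the substitution; state before step 4: [-6, -1])
4 | SWAP | [-1, -6]
5 | DUP | [-1, -6, -6]
6 | PUSH -19 | [-1, -6, -6, -19]
7 | PUSH -20 | [-1, -6, -6, -19, -20]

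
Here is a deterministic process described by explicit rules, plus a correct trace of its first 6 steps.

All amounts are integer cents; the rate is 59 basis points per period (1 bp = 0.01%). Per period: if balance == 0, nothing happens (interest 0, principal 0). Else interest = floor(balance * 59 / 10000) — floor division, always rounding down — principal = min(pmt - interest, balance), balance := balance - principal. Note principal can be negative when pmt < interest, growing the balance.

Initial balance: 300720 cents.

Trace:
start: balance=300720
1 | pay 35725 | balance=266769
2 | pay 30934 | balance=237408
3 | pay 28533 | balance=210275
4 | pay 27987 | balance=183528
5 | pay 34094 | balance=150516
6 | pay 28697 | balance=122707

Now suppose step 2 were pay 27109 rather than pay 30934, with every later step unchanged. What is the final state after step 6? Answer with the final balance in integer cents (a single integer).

126624

(re-executing from step 2 with the substitution; state before step 2: balance=266769)
2 | pay 27109 | balance=241233
3 | pay 28533 | balance=214123
4 | pay 27987 | balance=187399
5 | pay 34094 | balance=154410
6 | pay 28697 | balance=126624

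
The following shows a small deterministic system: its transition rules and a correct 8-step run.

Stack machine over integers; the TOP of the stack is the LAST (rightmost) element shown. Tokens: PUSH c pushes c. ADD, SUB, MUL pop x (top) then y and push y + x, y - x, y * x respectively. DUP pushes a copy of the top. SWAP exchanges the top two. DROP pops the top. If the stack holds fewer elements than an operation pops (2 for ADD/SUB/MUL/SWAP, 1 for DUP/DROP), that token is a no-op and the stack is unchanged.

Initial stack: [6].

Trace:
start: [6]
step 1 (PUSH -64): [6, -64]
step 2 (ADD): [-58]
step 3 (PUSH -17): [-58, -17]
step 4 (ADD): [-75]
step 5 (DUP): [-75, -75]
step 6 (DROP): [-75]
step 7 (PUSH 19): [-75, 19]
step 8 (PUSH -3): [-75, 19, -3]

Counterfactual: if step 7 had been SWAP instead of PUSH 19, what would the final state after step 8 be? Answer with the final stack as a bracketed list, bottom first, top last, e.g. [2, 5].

(re-executing from step 7 with the substitution; state before step 7: [-75])
step 7 (SWAP): [-75]
step 8 (PUSH -3): [-75, -3]

[-75, -3]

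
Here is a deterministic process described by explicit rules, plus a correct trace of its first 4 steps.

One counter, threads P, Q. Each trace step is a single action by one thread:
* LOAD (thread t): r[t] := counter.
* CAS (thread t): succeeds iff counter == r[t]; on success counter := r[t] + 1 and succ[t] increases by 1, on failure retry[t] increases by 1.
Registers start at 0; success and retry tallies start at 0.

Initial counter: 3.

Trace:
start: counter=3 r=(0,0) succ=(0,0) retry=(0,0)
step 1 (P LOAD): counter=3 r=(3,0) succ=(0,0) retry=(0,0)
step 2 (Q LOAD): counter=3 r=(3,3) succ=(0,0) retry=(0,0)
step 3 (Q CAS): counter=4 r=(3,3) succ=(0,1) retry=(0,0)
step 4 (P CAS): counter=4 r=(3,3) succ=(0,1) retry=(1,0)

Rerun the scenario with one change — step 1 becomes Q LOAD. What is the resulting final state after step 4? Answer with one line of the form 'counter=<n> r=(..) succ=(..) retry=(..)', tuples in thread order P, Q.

(re-executing from step 1 with the substitution; state before step 1: counter=3 r=(0,0) succ=(0,0) retry=(0,0))
step 1 (Q LOAD): counter=3 r=(0,3) succ=(0,0) retry=(0,0)
step 2 (Q LOAD): counter=3 r=(0,3) succ=(0,0) retry=(0,0)
step 3 (Q CAS): counter=4 r=(0,3) succ=(0,1) retry=(0,0)
step 4 (P CAS): counter=4 r=(0,3) succ=(0,1) retry=(1,0)

counter=4 r=(0,3) succ=(0,1) retry=(1,0)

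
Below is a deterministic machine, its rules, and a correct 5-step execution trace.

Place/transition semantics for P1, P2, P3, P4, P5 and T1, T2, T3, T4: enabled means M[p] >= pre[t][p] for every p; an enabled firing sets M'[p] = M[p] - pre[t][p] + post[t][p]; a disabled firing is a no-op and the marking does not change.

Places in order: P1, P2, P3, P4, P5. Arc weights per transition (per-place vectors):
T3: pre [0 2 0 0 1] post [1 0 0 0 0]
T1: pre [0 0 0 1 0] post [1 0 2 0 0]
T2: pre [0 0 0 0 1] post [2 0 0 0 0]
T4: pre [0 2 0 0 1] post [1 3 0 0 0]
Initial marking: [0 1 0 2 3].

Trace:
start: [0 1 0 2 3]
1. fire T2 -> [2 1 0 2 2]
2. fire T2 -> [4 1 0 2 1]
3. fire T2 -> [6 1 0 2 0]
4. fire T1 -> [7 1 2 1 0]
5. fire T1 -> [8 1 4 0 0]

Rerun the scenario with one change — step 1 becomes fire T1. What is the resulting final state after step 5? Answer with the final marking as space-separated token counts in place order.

(re-executing from step 1 with the substitution; state before step 1: [0 1 0 2 3])
1. fire T1 -> [1 1 2 1 3]
2. fire T2 -> [3 1 2 1 2]
3. fire T2 -> [5 1 2 1 1]
4. fire T1 -> [6 1 4 0 1]
5. fire T1 -> [6 1 4 0 1]

6 1 4 0 1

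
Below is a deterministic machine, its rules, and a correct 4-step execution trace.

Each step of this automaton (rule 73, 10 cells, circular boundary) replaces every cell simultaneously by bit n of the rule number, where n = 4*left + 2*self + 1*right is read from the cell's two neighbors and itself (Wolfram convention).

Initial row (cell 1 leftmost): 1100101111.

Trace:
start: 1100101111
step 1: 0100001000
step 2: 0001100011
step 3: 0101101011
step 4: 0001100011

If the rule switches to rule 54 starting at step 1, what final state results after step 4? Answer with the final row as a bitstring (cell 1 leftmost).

(re-executing steps 1..4 under rule 54; state before step 1: 1100101111)
step 1: 0011110000
step 2: 0100001000
step 3: 1110011100
step 4: 0001100011

0001100011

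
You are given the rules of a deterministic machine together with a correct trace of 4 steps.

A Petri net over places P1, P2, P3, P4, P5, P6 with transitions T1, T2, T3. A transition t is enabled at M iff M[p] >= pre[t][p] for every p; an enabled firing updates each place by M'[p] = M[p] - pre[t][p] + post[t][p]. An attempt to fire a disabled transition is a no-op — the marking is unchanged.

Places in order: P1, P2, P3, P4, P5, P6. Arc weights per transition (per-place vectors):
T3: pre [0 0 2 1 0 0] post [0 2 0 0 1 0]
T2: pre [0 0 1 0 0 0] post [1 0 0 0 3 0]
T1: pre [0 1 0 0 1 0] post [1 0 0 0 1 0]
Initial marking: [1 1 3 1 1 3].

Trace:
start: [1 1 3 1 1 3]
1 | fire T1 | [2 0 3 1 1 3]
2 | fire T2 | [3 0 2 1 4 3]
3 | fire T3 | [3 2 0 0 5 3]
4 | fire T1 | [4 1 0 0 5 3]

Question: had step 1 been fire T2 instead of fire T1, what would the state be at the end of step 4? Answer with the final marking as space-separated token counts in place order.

(re-executing from step 1 with the substitution; state before step 1: [1 1 3 1 1 3])
1 | fire T2 | [2 1 2 1 4 3]
2 | fire T2 | [3 1 1 1 7 3]
3 | fire T3 | [3 1 1 1 7 3]
4 | fire T1 | [4 0 1 1 7 3]

4 0 1 1 7 3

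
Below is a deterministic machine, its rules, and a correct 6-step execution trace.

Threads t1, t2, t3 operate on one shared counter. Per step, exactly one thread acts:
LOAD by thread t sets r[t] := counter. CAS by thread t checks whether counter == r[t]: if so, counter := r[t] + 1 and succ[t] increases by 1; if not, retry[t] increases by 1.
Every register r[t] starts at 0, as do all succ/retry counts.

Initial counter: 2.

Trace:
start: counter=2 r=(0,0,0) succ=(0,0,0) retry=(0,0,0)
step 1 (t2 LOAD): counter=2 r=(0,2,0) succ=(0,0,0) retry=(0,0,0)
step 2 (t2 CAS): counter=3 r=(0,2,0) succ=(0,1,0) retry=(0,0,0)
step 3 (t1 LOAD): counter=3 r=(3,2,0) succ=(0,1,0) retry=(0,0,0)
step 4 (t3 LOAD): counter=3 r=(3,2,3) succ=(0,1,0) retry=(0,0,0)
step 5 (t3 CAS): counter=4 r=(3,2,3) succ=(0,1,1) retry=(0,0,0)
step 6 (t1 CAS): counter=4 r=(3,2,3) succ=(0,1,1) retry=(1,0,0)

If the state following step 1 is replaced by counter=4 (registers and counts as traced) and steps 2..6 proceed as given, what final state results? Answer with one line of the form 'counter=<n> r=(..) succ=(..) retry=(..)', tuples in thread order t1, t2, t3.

counter=5 r=(4,2,4) succ=(0,0,1) retry=(1,1,0)

state after step 1 := counter=4 r=(0,2,0) succ=(0,0,0) retry=(0,0,0)
step 2 (t2 CAS): counter=4 r=(0,2,0) succ=(0,0,0) retry=(0,1,0)
step 3 (t1 LOAD): counter=4 r=(4,2,0) succ=(0,0,0) retry=(0,1,0)
step 4 (t3 LOAD): counter=4 r=(4,2,4) succ=(0,0,0) retry=(0,1,0)
step 5 (t3 CAS): counter=5 r=(4,2,4) succ=(0,0,1) retry=(0,1,0)
step 6 (t1 CAS): counter=5 r=(4,2,4) succ=(0,0,1) retry=(1,1,0)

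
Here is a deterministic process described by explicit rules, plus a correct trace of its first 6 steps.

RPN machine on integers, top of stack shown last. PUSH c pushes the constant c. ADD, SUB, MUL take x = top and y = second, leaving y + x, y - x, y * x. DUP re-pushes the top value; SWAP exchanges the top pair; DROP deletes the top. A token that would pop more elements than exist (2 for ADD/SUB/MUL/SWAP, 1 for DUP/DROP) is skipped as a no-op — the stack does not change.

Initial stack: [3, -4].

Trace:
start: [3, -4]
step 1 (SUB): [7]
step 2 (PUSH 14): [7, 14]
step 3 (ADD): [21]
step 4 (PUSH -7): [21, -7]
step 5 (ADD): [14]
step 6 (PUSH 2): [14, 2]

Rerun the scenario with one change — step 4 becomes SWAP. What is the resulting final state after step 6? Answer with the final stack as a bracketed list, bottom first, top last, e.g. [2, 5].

(re-executing from step 4 with the substitution; state before step 4: [21])
step 4 (SWAP): [21]
step 5 (ADD): [21]
step 6 (PUSH 2): [21, 2]

[21, 2]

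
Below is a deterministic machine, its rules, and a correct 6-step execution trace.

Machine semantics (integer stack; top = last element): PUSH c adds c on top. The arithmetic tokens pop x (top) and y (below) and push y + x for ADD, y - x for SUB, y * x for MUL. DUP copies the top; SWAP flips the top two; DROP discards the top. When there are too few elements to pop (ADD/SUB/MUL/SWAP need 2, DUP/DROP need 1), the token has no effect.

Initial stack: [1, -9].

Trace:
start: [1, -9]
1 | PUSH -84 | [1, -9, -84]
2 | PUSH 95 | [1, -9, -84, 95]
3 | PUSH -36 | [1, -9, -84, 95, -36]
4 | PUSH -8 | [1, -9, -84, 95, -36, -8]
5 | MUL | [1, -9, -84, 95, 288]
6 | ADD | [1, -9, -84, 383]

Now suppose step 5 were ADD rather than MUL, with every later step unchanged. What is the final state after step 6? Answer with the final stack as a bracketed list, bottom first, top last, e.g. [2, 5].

[1, -9, -84, 51]

(re-executing from step 5 with the substitution; state before step 5: [1, -9, -84, 95, -36, -8])
5 | ADD | [1, -9, -84, 95, -44]
6 | ADD | [1, -9, -84, 51]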